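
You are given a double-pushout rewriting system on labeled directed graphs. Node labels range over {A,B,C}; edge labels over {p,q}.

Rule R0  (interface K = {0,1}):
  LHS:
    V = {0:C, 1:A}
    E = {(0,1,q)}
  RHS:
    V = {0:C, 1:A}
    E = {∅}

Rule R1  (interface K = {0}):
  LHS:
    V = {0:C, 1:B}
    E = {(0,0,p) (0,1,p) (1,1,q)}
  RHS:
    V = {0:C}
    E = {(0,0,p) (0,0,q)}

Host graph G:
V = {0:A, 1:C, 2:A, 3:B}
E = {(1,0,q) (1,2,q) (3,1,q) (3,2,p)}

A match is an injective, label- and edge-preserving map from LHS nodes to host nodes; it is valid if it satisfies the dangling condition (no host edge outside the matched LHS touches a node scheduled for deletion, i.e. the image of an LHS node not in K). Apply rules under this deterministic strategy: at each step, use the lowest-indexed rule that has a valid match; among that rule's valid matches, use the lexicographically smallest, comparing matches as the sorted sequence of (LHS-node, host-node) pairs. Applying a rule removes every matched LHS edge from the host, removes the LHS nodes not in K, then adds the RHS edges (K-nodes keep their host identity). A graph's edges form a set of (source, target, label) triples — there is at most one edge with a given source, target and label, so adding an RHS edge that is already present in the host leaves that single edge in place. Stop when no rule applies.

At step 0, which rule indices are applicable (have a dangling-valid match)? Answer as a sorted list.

Answer: [R0]

Steps:
R0: 2 valid matches — {0↦1, 1↦0}, {0↦1, 1↦2}
R1: no valid match — LHS pattern not found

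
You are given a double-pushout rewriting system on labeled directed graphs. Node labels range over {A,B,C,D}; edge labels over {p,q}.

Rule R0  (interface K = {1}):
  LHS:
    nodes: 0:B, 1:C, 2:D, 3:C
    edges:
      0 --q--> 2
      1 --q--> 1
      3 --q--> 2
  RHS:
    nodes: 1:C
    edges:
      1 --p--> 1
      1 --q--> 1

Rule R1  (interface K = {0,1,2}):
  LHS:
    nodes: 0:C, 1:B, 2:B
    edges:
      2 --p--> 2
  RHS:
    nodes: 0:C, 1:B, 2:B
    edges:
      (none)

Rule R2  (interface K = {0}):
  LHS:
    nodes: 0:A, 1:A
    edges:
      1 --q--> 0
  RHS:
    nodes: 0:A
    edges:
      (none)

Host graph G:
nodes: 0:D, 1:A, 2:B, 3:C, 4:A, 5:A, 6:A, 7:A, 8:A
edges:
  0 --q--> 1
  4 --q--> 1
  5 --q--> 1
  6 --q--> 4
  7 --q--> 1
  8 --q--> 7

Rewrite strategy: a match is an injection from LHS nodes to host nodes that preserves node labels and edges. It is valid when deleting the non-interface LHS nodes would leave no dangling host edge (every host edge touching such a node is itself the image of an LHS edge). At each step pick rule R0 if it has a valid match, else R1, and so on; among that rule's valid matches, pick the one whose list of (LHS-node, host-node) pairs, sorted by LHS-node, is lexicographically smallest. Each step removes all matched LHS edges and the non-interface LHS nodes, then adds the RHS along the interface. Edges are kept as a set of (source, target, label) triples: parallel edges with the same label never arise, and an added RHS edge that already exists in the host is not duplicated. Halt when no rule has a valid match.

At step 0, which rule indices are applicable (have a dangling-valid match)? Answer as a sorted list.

R0: no valid match — LHS pattern not found
R1: no valid match — LHS pattern not found
R2: 3 valid matches — {0↦1, 1↦5}, {0↦4, 1↦6}, {0↦7, 1↦8}

Answer: [R2]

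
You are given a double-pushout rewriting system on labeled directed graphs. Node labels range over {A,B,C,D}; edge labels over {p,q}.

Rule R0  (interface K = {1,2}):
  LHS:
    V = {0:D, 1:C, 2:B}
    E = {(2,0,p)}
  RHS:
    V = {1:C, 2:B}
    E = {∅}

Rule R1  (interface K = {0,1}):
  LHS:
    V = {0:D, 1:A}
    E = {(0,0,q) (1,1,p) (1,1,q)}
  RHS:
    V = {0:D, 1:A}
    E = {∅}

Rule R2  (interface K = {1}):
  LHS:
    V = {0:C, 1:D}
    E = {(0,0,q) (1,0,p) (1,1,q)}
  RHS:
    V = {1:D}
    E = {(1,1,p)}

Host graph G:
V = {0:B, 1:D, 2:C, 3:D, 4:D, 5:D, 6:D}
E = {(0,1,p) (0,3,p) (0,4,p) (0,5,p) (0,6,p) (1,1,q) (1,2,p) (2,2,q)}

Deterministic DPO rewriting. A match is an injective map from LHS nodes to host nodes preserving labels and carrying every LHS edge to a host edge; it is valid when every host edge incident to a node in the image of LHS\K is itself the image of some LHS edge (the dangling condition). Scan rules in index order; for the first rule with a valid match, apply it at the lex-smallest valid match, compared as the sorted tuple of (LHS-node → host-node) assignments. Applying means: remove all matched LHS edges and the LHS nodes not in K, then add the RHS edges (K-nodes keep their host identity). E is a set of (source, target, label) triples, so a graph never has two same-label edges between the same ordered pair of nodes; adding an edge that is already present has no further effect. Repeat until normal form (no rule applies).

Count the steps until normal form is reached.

Answer: 5

Rewrite trace:
start.  V:7 E:8  edges: 0-p->1 0-p->3 0-p->4 0-p->5 0-p->6 1-q->1 1-p->2 2-q->2
1. fire R0 via {0↦3, 1↦2, 2↦0}  →  V:6 E:7  edges: 0-p->1 0-p->4 0-p->5 0-p->6 1-q->1 1-p->2 2-q->2
2. fire R0 via {0↦4, 1↦2, 2↦0}  →  V:5 E:6  edges: 0-p->1 0-p->5 0-p->6 1-q->1 1-p->2 2-q->2
3. fire R0 via {0↦5, 1↦2, 2↦0}  →  V:4 E:5  edges: 0-p->1 0-p->6 1-q->1 1-p->2 2-q->2
4. fire R0 via {0↦6, 1↦2, 2↦0}  →  V:3 E:4  edges: 0-p->1 1-q->1 1-p->2 2-q->2
5. fire R2 via {0↦2, 1↦1}  →  V:2 E:2  edges: 0-p->1 1-p->1
normal form: no rule applies after step 5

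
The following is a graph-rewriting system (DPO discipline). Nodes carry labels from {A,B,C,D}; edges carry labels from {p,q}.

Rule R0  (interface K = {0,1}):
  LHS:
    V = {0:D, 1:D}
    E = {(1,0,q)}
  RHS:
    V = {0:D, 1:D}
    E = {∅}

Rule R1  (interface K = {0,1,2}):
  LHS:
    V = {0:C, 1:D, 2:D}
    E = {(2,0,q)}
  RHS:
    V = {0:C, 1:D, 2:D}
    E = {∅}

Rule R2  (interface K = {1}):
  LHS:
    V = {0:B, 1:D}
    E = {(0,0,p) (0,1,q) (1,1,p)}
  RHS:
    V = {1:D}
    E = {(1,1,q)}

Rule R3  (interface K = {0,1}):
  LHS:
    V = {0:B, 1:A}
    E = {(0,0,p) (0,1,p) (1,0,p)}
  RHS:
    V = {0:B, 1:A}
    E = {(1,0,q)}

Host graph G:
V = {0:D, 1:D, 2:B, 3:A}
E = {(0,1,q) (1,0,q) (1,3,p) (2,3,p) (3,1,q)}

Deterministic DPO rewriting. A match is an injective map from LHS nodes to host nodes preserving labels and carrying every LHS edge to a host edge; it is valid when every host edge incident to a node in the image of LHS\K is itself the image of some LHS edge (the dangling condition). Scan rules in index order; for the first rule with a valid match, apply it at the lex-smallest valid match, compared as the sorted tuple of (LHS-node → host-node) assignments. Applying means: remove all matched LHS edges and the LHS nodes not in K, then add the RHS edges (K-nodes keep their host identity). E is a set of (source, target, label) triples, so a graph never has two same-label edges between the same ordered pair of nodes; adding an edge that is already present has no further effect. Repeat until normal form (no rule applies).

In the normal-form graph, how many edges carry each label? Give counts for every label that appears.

initial: |V|=4 |E|=5  E = 0-q->1 1-q->0 1-p->3 2-p->3 3-q->1
step 1: apply R0 at {0↦0, 1↦1}  → |V|=4 |E|=4  E = 0-q->1 1-p->3 2-p->3 3-q->1
step 2: apply R0 at {0↦1, 1↦0}  → |V|=4 |E|=3  E = 1-p->3 2-p->3 3-q->1
final graph: no rule applies after step 2
NF edges: [(1, 3, 'p'), (2, 3, 'p'), (3, 1, 'q')]

Answer: p:2 q:1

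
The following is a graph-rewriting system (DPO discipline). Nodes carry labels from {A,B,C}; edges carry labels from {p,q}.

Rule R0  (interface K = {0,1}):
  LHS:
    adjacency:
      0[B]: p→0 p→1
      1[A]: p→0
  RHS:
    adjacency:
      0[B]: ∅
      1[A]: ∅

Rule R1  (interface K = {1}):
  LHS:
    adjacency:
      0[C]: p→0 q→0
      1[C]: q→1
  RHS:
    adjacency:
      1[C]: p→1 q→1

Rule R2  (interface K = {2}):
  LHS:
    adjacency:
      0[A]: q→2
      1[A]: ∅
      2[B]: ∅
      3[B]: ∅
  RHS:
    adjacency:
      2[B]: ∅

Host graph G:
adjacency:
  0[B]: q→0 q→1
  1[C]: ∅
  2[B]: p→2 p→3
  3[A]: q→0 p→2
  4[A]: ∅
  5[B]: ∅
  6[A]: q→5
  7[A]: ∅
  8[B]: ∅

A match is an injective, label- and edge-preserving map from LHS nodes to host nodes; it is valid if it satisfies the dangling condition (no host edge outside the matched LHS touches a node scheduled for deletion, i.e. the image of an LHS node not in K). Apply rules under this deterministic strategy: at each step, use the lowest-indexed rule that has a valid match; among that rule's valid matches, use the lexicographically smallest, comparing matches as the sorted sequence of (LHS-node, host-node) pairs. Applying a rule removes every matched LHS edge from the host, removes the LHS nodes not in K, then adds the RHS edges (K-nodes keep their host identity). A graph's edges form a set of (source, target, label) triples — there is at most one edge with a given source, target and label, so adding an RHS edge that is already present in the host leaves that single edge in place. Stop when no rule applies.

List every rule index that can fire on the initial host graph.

Answer: [R0,R2]

Rewrite trace:
R0: 1 valid match — {0↦2, 1↦3}
R1: no valid match — LHS pattern not found
R2: 2 valid matches — {0↦6, 1↦4, 2↦5, 3↦8}, {0↦6, 1↦7, 2↦5, 3↦8}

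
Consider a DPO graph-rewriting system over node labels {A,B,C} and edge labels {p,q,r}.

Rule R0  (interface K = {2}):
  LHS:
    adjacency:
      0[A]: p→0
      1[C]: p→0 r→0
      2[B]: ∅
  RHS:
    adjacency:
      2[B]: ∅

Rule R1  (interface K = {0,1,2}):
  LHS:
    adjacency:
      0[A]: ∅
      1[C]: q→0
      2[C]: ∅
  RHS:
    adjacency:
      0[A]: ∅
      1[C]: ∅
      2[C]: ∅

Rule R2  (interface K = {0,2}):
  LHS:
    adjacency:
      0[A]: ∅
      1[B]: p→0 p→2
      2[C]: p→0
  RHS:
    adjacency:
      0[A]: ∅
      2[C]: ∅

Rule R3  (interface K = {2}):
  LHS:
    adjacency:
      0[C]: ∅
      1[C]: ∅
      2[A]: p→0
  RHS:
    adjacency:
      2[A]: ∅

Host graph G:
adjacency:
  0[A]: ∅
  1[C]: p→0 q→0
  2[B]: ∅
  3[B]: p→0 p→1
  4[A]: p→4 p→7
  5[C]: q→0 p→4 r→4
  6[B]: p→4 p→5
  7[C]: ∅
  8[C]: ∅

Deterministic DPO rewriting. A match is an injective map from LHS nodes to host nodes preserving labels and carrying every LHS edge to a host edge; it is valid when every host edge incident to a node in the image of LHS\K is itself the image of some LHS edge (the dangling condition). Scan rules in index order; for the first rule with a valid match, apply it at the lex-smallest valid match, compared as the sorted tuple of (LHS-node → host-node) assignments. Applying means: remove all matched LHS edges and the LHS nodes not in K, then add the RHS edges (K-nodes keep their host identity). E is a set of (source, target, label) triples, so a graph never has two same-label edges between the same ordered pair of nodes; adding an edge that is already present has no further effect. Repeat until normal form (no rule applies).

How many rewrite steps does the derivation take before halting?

Answer: 5

Rewrite trace:
[0] host  ⇒  9 nodes, 11 edges  {1-p->0 1-q->0 3-p->0 3-p->1 4-p->4 4-p->7 5-q->0 5-p->4 5-r->4 6-p->4 6-p->5}
[1] R1 @ {0↦0, 1↦1, 2↦5}  ⇒  9 nodes, 10 edges  {1-p->0 3-p->0 3-p->1 4-p->4 4-p->7 5-q->0 5-p->4 5-r->4 6-p->4 6-p->5}
[2] R1 @ {0↦0, 1↦5, 2↦1}  ⇒  9 nodes, 9 edges  {1-p->0 3-p->0 3-p->1 4-p->4 4-p->7 5-p->4 5-r->4 6-p->4 6-p->5}
[3] R2 @ {0↦0, 1↦3, 2↦1}  ⇒  8 nodes, 6 edges  {4-p->4 4-p->7 5-p->4 5-r->4 6-p->4 6-p->5}
[4] R2 @ {0↦4, 1↦6, 2↦5}  ⇒  7 nodes, 3 edges  {4-p->4 4-p->7 5-r->4}
[5] R3 @ {0↦7, 1↦1, 2↦4}  ⇒  5 nodes, 2 edges  {4-p->4 5-r->4}
normal form: no rule applies after step 5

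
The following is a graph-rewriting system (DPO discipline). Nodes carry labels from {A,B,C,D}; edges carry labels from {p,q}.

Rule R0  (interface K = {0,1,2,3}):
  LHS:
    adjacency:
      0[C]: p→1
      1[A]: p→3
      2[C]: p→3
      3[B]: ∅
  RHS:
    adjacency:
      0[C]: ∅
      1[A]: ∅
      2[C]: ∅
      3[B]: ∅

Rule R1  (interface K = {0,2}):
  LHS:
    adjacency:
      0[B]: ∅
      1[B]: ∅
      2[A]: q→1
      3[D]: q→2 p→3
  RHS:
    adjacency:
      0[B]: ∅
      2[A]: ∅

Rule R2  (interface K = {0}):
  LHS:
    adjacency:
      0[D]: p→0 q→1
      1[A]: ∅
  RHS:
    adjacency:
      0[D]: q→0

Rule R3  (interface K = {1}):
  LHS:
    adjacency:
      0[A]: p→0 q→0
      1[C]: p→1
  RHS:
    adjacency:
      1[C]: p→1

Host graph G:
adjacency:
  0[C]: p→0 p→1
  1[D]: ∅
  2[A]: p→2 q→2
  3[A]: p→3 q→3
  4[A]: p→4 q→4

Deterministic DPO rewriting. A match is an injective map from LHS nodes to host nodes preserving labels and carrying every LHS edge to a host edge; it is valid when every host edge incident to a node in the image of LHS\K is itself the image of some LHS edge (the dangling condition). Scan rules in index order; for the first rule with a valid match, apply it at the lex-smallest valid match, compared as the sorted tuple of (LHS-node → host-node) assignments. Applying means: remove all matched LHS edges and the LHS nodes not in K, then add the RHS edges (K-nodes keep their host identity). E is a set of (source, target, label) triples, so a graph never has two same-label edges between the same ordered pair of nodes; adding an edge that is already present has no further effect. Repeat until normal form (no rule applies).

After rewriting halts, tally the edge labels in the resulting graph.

[0] host  ⇒  5 nodes, 8 edges  {0-p->0 0-p->1 2-p->2 2-q->2 3-p->3 3-q->3 4-p->4 4-q->4}
[1] R3 @ {0↦2, 1↦0}  ⇒  4 nodes, 6 edges  {0-p->0 0-p->1 3-p->3 3-q->3 4-p->4 4-q->4}
[2] R3 @ {0↦3, 1↦0}  ⇒  3 nodes, 4 edges  {0-p->0 0-p->1 4-p->4 4-q->4}
[3] R3 @ {0↦4, 1↦0}  ⇒  2 nodes, 2 edges  {0-p->0 0-p->1}
final graph: no rule applies after step 3
NF edges: [(0, 0, 'p'), (0, 1, 'p')]

Answer: p:2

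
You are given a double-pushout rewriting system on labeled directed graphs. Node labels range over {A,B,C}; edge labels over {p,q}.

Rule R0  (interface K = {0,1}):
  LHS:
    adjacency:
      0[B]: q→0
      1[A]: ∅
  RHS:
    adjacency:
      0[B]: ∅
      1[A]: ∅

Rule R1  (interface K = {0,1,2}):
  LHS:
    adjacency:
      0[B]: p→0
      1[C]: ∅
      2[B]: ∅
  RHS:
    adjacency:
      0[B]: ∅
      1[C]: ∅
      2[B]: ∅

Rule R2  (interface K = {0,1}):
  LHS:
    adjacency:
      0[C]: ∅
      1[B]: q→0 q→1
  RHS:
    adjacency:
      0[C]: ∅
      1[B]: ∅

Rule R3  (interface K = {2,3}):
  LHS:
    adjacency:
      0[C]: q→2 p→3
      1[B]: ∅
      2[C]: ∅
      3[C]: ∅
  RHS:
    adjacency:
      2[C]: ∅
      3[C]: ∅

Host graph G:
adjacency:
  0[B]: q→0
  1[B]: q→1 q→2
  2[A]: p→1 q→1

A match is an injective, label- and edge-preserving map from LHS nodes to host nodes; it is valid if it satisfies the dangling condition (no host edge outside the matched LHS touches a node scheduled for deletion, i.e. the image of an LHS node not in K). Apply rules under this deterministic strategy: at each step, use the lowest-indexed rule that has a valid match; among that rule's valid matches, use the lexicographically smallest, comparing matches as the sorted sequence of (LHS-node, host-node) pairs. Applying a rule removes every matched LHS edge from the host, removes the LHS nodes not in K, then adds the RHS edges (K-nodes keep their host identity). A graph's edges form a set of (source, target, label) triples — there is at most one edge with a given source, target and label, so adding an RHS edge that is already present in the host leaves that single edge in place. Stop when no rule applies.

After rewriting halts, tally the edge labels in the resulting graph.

Answer: p:1 q:2

Rewrite trace:
[0] host  ⇒  3 nodes, 5 edges  {0-q->0 1-q->1 1-q->2 2-p->1 2-q->1}
[1] R0 @ {0↦0, 1↦2}  ⇒  3 nodes, 4 edges  {1-q->1 1-q->2 2-p->1 2-q->1}
[2] R0 @ {0↦1, 1↦2}  ⇒  3 nodes, 3 edges  {1-q->2 2-p->1 2-q->1}
halt: no rule applies after step 2
NF edges: [(1, 2, 'q'), (2, 1, 'p'), (2, 1, 'q')]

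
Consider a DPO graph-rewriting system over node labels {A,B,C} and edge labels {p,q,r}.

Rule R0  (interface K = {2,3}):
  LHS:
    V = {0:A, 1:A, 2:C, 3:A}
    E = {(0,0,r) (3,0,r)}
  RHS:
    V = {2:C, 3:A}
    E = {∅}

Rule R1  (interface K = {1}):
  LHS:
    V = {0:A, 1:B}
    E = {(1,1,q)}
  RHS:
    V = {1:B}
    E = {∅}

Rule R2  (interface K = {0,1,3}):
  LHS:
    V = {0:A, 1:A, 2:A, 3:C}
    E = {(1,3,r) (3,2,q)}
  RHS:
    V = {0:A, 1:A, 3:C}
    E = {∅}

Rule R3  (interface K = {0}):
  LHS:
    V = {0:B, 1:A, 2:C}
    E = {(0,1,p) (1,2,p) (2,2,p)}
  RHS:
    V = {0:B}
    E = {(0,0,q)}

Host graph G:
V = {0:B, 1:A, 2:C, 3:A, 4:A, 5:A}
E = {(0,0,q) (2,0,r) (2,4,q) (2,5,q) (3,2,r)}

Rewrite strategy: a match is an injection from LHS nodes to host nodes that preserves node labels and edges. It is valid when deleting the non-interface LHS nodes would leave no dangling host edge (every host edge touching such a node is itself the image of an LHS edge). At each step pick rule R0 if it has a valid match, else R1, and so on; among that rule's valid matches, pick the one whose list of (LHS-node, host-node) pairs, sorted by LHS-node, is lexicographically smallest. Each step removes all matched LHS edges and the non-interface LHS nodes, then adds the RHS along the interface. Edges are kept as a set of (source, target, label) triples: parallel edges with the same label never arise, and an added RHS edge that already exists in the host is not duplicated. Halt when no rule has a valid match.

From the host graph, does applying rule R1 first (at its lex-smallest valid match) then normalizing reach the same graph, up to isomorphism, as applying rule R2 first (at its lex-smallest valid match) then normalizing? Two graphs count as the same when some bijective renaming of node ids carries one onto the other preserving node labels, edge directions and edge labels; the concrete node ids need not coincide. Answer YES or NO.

branch R1-first: apply at {0↦1, 1↦0} → |E|=4, then 1 more step(s) → NF |V|=4 |E|=2 V={0:B, 2:C, 3:A, 4:A} E=2-r->0 2-q->4
branch R2-first: apply at {0↦1, 1↦3, 2↦4, 3↦2} → |E|=3, then 1 more step(s) → NF |V|=4 |E|=2 V={0:B, 2:C, 3:A, 5:A} E=2-r->0 2-q->5
graphs isomorphic (equal up to label-preserving node renaming)

Answer: YES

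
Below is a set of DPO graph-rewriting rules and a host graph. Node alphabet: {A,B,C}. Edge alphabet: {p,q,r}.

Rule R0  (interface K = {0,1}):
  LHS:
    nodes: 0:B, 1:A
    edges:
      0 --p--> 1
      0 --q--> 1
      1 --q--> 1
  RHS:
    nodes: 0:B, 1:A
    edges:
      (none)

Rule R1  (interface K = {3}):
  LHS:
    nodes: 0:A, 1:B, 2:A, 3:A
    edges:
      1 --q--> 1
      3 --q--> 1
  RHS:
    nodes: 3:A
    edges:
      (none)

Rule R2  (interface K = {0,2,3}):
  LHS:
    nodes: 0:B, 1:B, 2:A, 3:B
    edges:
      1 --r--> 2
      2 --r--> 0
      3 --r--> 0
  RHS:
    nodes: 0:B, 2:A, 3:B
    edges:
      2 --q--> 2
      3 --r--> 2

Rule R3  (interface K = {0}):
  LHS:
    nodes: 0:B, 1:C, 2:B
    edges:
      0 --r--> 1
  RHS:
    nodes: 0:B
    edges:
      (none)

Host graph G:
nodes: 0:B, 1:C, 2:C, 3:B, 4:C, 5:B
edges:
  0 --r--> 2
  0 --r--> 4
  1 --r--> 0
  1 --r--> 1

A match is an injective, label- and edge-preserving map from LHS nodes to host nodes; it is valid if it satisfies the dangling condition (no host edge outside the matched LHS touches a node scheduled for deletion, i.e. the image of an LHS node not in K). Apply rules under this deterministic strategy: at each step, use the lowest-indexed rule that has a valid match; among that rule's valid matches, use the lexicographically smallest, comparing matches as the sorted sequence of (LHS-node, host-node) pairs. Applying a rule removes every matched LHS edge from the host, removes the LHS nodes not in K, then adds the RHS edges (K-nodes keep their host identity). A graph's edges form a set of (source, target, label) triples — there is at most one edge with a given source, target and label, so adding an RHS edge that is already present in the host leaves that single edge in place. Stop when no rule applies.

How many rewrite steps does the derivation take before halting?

Answer: 2

Steps:
[0] host  ⇒  6 nodes, 4 edges  {0-r->2 0-r->4 1-r->0 1-r->1}
[1] R3 @ {0↦0, 1↦2, 2↦3}  ⇒  4 nodes, 3 edges  {0-r->4 1-r->0 1-r->1}
[2] R3 @ {0↦0, 1↦4, 2↦5}  ⇒  2 nodes, 2 edges  {1-r->0 1-r->1}
halt: no rule applies after step 2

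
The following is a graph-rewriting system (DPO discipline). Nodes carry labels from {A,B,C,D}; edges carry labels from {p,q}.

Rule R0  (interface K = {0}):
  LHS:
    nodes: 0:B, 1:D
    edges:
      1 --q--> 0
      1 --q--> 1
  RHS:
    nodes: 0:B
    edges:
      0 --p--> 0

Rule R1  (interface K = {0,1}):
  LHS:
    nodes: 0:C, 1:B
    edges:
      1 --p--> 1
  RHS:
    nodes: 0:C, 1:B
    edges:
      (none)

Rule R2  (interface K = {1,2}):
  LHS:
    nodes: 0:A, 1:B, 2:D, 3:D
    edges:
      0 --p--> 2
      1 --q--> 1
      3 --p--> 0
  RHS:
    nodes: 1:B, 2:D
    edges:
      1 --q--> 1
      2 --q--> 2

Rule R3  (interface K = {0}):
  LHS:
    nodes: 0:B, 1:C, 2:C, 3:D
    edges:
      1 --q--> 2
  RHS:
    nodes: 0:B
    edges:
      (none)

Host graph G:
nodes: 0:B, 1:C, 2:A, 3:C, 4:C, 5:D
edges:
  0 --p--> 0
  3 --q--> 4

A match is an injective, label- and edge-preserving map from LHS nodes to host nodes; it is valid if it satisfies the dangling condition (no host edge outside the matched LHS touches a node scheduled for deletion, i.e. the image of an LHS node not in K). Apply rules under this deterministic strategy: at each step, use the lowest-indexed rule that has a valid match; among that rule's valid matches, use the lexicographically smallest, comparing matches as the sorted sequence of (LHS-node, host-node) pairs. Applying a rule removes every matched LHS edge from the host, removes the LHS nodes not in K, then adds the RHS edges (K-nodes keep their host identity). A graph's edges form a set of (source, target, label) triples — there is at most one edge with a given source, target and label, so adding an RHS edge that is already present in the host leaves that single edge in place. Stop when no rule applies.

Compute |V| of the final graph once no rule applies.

Answer: 3

Derivation:
initial: |V|=6 |E|=2  E = 0-p->0 3-q->4
step 1: apply R1 at {0↦1, 1↦0}  → |V|=6 |E|=1  E = 3-q->4
step 2: apply R3 at {0↦0, 1↦3, 2↦4, 3↦5}  → |V|=3 |E|=0  E = ∅
final graph: no rule applies after step 2
NF nodes: {0:B, 1:C, 2:A}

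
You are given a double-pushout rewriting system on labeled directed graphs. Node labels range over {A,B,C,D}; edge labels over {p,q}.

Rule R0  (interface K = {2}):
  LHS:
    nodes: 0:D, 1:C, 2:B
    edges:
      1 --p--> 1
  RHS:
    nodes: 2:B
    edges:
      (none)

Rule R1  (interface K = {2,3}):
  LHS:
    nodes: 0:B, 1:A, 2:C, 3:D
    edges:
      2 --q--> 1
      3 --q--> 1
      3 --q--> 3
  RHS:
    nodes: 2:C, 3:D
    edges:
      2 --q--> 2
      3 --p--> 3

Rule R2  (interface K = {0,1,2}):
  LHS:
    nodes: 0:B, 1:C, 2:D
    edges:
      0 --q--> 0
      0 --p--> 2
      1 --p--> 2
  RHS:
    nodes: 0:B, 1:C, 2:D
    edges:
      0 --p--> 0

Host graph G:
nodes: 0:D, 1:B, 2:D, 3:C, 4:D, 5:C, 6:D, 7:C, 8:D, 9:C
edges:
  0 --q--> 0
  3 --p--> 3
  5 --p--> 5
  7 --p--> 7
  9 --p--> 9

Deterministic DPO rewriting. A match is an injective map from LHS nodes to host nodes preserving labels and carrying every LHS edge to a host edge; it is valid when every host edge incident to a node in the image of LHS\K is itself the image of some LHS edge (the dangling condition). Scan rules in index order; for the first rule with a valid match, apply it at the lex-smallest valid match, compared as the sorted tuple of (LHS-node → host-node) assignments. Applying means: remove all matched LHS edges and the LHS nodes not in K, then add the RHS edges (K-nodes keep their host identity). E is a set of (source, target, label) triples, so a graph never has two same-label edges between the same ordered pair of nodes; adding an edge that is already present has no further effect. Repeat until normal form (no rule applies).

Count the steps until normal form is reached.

initial: |V|=10 |E|=5  E = 0-q->0 3-p->3 5-p->5 7-p->7 9-p->9
step 1: apply R0 at {0↦2, 1↦3, 2↦1}  → |V|=8 |E|=4  E = 0-q->0 5-p->5 7-p->7 9-p->9
step 2: apply R0 at {0↦4, 1↦5, 2↦1}  → |V|=6 |E|=3  E = 0-q->0 7-p->7 9-p->9
step 3: apply R0 at {0↦6, 1↦7, 2↦1}  → |V|=4 |E|=2  E = 0-q->0 9-p->9
step 4: apply R0 at {0↦8, 1↦9, 2↦1}  → |V|=2 |E|=1  E = 0-q->0
final graph: no rule applies after step 4

Answer: 4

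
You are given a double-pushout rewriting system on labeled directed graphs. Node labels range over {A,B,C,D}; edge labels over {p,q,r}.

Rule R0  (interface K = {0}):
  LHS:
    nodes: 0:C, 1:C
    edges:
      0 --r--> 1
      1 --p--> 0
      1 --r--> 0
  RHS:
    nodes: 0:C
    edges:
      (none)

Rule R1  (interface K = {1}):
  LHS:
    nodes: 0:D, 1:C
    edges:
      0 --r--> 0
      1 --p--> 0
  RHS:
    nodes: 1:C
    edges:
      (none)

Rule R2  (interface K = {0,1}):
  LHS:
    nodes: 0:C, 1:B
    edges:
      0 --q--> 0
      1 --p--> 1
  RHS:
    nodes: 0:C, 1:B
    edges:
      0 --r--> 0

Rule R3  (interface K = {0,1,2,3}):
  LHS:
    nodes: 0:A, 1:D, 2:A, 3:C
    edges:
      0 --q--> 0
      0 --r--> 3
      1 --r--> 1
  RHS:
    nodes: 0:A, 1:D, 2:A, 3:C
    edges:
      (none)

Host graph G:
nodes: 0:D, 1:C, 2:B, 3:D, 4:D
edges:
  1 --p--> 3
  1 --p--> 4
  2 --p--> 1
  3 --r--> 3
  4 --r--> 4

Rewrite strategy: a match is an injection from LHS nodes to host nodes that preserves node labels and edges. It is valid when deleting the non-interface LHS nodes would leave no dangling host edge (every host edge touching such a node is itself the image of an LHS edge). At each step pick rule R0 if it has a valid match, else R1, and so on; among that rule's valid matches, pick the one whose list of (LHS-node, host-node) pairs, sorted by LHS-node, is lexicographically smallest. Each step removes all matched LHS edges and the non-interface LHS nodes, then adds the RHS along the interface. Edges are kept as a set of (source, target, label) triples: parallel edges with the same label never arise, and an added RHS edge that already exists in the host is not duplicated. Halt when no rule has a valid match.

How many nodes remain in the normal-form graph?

start.  V:5 E:5  edges: 1-p->3 1-p->4 2-p->1 3-r->3 4-r->4
1. fire R1 via {0↦3, 1↦1}  →  V:4 E:3  edges: 1-p->4 2-p->1 4-r->4
2. fire R1 via {0↦4, 1↦1}  →  V:3 E:1  edges: 2-p->1
halt: no rule applies after step 2
NF nodes: {0:D, 1:C, 2:B}

Answer: 3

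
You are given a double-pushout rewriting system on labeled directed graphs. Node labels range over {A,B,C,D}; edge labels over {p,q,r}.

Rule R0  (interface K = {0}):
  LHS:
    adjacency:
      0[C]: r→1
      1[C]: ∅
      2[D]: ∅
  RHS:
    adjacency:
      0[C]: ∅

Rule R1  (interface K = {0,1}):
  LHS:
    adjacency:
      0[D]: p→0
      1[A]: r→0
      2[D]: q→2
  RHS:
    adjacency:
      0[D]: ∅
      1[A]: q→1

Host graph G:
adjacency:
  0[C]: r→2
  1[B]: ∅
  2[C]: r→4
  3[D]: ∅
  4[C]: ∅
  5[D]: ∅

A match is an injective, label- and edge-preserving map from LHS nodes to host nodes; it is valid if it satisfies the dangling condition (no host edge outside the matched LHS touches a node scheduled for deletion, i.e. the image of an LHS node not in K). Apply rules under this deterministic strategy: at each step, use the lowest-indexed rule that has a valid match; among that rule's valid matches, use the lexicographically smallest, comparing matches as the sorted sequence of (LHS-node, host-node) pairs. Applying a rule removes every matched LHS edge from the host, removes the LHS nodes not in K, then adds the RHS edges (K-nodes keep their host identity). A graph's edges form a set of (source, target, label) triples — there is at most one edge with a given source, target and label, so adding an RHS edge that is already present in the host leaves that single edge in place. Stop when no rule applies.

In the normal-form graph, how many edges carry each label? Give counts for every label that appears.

initial: |V|=6 |E|=2  E = 0-r->2 2-r->4
step 1: apply R0 at {0↦2, 1↦4, 2↦3}  → |V|=4 |E|=1  E = 0-r->2
step 2: apply R0 at {0↦0, 1↦2, 2↦5}  → |V|=2 |E|=0  E = ∅
normal form: no rule applies after step 2
NF edges: []

Answer: (no edges)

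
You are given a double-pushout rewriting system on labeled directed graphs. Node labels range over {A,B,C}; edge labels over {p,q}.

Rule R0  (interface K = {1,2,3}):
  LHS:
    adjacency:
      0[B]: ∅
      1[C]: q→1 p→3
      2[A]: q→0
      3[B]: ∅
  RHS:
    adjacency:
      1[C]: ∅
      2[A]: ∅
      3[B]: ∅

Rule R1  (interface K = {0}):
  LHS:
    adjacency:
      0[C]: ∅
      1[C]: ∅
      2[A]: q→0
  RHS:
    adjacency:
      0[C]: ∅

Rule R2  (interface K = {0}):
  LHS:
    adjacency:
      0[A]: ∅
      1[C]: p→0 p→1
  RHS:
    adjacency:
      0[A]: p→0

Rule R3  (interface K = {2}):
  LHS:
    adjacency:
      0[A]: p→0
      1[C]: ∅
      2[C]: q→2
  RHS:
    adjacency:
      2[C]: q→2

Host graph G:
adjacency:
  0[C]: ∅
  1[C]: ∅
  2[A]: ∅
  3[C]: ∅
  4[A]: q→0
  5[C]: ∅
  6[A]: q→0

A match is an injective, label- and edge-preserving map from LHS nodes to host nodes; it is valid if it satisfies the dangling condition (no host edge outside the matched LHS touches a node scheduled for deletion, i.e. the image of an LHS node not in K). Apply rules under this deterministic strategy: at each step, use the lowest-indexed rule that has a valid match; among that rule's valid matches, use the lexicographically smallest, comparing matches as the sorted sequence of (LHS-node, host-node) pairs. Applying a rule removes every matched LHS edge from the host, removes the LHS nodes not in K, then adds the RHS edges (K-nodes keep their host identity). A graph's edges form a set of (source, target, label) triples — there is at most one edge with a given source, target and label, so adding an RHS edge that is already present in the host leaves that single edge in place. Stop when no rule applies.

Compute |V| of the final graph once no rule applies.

Answer: 3

Steps:
start.  V:7 E:2  edges: 4-q->0 6-q->0
1. fire R1 via {0↦0, 1↦1, 2↦4}  →  V:5 E:1  edges: 6-q->0
2. fire R1 via {0↦0, 1↦3, 2↦6}  →  V:3 E:0  edges: ∅
normal form: no rule applies after step 2
NF nodes: {0:C, 2:A, 5:C}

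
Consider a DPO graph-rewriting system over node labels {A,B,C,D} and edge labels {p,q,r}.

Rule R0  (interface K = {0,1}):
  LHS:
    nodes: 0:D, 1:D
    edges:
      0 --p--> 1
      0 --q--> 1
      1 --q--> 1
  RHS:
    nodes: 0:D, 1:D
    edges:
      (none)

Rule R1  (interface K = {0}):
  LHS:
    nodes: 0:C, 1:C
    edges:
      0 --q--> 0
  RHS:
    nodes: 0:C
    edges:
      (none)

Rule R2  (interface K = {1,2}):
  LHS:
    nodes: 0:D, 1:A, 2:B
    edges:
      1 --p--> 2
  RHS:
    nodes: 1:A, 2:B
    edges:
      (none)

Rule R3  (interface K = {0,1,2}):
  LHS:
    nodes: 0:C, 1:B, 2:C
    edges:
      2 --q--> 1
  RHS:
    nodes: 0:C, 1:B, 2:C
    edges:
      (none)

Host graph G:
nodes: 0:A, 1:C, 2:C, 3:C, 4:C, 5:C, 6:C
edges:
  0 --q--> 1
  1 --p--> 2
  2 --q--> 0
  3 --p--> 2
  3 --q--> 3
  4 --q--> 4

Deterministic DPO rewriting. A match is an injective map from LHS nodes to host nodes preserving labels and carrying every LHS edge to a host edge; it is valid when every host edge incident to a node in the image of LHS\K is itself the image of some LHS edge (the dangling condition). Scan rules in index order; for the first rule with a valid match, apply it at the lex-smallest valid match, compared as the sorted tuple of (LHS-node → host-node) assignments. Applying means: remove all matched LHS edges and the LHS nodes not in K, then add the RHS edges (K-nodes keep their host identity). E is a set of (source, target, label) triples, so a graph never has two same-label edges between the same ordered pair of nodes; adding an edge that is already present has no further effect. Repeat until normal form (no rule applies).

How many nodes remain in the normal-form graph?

[0] host  ⇒  7 nodes, 6 edges  {0-q->1 1-p->2 2-q->0 3-p->2 3-q->3 4-q->4}
[1] R1 @ {0↦3, 1↦5}  ⇒  6 nodes, 5 edges  {0-q->1 1-p->2 2-q->0 3-p->2 4-q->4}
[2] R1 @ {0↦4, 1↦6}  ⇒  5 nodes, 4 edges  {0-q->1 1-p->2 2-q->0 3-p->2}
halt: no rule applies after step 2
NF nodes: {0:A, 1:C, 2:C, 3:C, 4:C}

Answer: 5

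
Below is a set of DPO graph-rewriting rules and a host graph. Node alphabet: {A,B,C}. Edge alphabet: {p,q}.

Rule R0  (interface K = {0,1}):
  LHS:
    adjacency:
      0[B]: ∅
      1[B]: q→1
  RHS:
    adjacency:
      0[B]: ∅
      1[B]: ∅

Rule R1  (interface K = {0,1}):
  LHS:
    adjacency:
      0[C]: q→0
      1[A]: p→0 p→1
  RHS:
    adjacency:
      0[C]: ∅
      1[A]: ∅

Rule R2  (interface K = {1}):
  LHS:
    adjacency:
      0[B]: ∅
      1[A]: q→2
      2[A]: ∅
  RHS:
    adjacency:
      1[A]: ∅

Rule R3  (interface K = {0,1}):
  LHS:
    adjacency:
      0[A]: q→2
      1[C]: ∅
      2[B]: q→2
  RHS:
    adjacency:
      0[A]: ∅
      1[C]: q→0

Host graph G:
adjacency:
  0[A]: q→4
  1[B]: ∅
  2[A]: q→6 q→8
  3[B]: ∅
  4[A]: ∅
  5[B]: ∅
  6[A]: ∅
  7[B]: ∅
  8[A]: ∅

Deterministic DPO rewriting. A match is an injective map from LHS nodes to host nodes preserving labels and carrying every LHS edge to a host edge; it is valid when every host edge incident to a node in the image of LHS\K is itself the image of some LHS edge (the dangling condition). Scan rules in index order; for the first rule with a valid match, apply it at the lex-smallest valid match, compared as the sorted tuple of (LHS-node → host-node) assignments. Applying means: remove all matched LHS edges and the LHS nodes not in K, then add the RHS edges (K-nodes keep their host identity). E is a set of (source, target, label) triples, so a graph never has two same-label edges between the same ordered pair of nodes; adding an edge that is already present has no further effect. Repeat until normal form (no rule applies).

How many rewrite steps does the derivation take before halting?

Answer: 3

Rewrite trace:
[0] host  ⇒  9 nodes, 3 edges  {0-q->4 2-q->6 2-q->8}
[1] R2 @ {0↦1, 1↦0, 2↦4}  ⇒  7 nodes, 2 edges  {2-q->6 2-q->8}
[2] R2 @ {0↦3, 1↦2, 2↦6}  ⇒  5 nodes, 1 edges  {2-q->8}
[3] R2 @ {0↦5, 1↦2, 2↦8}  ⇒  3 nodes, 0 edges  {∅}
halt: no rule applies after step 3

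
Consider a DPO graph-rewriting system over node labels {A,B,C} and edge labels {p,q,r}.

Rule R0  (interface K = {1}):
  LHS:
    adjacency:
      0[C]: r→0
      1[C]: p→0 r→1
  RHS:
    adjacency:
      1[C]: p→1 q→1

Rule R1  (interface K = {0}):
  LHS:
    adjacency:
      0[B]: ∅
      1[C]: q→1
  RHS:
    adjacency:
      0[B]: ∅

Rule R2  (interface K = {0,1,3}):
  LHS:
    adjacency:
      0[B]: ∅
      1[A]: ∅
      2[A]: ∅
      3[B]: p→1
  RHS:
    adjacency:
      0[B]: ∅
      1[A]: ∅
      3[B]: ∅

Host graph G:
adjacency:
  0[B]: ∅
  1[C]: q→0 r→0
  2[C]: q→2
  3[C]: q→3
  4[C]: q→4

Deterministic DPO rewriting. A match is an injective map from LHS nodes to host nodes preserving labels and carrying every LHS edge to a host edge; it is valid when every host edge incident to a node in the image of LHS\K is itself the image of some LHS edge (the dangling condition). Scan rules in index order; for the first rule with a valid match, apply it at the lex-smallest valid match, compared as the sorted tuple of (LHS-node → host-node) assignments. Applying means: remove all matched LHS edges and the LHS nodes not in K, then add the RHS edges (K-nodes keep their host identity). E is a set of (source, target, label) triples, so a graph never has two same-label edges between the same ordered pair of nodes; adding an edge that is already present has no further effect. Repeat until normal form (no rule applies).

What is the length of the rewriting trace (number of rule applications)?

initial: |V|=5 |E|=5  E = 1-q->0 1-r->0 2-q->2 3-q->3 4-q->4
step 1: apply R1 at {0↦0, 1↦2}  → |V|=4 |E|=4  E = 1-q->0 1-r->0 3-q->3 4-q->4
step 2: apply R1 at {0↦0, 1↦3}  → |V|=3 |E|=3  E = 1-q->0 1-r->0 4-q->4
step 3: apply R1 at {0↦0, 1↦4}  → |V|=2 |E|=2  E = 1-q->0 1-r->0
halt: no rule applies after step 3

Answer: 3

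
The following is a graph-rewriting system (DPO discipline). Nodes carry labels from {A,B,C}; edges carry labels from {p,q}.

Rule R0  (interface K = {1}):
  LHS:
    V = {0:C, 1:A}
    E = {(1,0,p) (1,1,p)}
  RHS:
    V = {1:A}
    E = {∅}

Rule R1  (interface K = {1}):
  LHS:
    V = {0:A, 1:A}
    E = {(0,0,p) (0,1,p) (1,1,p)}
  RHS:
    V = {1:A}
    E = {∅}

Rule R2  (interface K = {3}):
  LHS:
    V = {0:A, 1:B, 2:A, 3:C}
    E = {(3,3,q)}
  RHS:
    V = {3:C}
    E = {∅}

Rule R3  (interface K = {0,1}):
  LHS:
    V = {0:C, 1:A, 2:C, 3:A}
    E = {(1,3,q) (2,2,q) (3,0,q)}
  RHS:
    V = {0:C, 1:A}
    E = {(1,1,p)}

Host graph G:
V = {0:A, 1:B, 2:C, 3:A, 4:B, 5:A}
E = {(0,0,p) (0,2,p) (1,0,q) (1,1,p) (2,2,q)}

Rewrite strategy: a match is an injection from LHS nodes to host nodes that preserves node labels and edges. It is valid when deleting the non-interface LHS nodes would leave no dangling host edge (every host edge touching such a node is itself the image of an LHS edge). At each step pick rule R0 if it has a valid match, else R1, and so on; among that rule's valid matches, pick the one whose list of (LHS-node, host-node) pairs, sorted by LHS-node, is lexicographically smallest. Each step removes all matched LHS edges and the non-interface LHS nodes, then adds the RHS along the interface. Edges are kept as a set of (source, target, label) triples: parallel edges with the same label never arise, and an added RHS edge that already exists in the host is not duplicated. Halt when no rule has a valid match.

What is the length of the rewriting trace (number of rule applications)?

Answer: 2

Steps:
start.  V:6 E:5  edges: 0-p->0 0-p->2 1-q->0 1-p->1 2-q->2
1. fire R2 via {0↦3, 1↦4, 2↦5, 3↦2}  →  V:3 E:4  edges: 0-p->0 0-p->2 1-q->0 1-p->1
2. fire R0 via {0↦2, 1↦0}  →  V:2 E:2  edges: 1-q->0 1-p->1
normal form: no rule applies after step 2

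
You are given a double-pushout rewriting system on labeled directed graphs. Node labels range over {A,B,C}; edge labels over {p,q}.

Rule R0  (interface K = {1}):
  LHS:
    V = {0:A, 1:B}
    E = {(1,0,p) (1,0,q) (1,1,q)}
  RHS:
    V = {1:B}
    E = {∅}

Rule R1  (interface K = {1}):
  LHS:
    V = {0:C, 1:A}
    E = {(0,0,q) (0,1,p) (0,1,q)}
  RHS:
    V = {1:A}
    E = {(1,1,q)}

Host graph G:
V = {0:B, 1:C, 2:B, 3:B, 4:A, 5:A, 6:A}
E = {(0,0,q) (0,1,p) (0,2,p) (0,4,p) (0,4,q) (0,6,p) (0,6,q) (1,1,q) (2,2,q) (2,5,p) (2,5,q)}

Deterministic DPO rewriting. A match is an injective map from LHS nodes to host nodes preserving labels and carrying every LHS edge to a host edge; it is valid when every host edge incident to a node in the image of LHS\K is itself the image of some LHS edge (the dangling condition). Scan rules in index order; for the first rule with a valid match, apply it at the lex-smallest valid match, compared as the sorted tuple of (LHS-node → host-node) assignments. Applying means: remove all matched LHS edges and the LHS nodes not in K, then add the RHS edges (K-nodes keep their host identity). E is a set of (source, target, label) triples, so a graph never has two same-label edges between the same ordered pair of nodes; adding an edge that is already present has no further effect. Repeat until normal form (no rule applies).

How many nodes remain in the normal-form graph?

initial: |V|=7 |E|=11  E = 0-q->0 0-p->1 0-p->2 0-p->4 0-q->4 0-p->6 0-q->6 1-q->1 2-q->2 2-p->5 2-q->5
step 1: apply R0 at {0↦4, 1↦0}  → |V|=6 |E|=8  E = 0-p->1 0-p->2 0-p->6 0-q->6 1-q->1 2-q->2 2-p->5 2-q->5
step 2: apply R0 at {0↦5, 1↦2}  → |V|=5 |E|=5  E = 0-p->1 0-p->2 0-p->6 0-q->6 1-q->1
final graph: no rule applies after step 2
NF nodes: {0:B, 1:C, 2:B, 3:B, 6:A}

Answer: 5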